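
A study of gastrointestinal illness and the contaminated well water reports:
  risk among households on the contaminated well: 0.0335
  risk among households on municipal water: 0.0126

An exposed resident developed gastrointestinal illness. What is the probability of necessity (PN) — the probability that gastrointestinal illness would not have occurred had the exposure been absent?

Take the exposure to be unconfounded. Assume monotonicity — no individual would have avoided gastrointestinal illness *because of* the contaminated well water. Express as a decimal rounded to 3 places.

PN ≈ 0.624

Let p₁ = 0.0335, p₀ = 0.0126.
Under exogeneity and monotonicity, PN = (p₁ − p₀) / p₁.
PN = (0.0335 − 0.0126) / 0.0335 = 0.0209 / 0.0335 ≈ 0.6239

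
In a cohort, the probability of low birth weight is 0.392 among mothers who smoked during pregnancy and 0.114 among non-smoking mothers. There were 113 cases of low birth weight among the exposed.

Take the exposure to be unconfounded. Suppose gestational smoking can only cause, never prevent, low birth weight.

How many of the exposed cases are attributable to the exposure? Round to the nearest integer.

Let p₁ = 0.392, p₀ = 0.114.
PN = (p₁ − p₀)/p₁ = (0.392 − 0.114) / 0.392 ≈ 0.70918.
Attributable cases ≈ PN × (exposed cases) = 0.70918 × 113 ≈ 80.14.

about 80 cases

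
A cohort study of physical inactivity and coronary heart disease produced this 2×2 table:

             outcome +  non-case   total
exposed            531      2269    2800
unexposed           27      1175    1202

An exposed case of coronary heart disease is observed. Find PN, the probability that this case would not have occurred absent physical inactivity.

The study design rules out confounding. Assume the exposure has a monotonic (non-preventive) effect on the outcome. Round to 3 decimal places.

PN ≈ 0.882

p₁ = P(outcome | exposed) = 531/2800 = 0.18964
p₀ = P(outcome | unexposed) = 27/1202 = 0.022463
Under exogeneity and monotonicity, PN = (p₁ − p₀)/p₁.
PN = (0.18964 − 0.022463) / 0.18964 ≈ 0.8816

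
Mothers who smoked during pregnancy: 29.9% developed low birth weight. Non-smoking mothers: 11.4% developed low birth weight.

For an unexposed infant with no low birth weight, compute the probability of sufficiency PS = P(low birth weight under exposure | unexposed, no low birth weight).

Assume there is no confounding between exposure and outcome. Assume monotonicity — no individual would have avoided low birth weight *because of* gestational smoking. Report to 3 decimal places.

p₁ = 0.299, p₀ = 0.114.
Under exogeneity and monotonicity, PS = (p₁ − p₀) / (1 − p₀).
PS = (0.299 − 0.114) / (1 − 0.114) = 0.185 / 0.886 ≈ 0.2088

PS ≈ 0.209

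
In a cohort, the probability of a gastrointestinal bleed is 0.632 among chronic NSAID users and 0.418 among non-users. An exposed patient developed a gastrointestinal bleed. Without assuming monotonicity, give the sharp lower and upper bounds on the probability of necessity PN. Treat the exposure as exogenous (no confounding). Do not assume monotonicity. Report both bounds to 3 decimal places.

0.339 ≤ PN ≤ 0.921

Let p₁ = 0.632, p₀ = 0.418.
Under exogeneity alone the bounds on PN are max{0,(p₁−p₀)/p₁} ≤ PN ≤ min{1,(1−p₀)/p₁}.
  lower = (p₁ − p₀)/p₁ = 0.214 / 0.632 ≈ 0.3386
  upper = min{1, (1 − p₀)/p₁} = 0.582 / 0.632 ≈ 0.9209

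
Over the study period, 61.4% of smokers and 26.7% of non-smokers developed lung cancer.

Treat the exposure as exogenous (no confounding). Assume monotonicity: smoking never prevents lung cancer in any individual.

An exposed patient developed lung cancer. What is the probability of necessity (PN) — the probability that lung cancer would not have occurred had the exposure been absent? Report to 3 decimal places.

PN ≈ 0.565

p₁ = 0.614, p₀ = 0.267.
Under exogeneity and monotonicity, PN = (p₁ − p₀) / p₁.
PN = (0.614 − 0.267) / 0.614 = 0.347 / 0.614 ≈ 0.5651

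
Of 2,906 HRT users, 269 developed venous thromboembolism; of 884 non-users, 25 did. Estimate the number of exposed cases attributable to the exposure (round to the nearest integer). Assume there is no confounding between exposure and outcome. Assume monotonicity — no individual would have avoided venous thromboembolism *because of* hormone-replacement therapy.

p₁ = P(outcome | exposed) = 269/2906 = 0.092567
p₀ = P(outcome | unexposed) = 25/884 = 0.028281
PN = (p₁ − p₀)/p₁ = (0.092567 − 0.028281) / 0.092567 ≈ 0.69449.
Attributable cases ≈ PN × (exposed cases) = 0.69449 × 269 ≈ 186.82.

about 187 cases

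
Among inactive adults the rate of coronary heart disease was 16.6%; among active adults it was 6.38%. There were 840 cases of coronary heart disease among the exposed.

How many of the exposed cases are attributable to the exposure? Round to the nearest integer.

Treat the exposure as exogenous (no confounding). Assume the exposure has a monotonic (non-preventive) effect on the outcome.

p₁ = 0.166, p₀ = 0.0638.
PN = (p₁ − p₀)/p₁ = (0.166 − 0.0638) / 0.166 ≈ 0.61566.
Attributable cases ≈ PN × (exposed cases) = 0.61566 × 840 ≈ 517.16.

about 517 cases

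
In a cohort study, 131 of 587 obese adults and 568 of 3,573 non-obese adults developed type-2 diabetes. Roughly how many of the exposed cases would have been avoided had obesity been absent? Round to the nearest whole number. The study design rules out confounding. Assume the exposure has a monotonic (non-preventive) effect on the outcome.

p₁ = P(outcome | exposed) = 131/587 = 0.22317
p₀ = P(outcome | unexposed) = 568/3573 = 0.15897
PN = (p₁ − p₀)/p₁ = (0.22317 − 0.15897) / 0.22317 ≈ 0.28767.
Attributable cases ≈ PN × (exposed cases) = 0.28767 × 131 ≈ 37.68.

about 38 cases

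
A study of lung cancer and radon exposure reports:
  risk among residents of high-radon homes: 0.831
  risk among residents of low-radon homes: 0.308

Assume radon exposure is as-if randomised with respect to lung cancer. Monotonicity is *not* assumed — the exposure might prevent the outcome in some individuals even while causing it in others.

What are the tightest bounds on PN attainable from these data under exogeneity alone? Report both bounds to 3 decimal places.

0.629 ≤ PN ≤ 0.833

Let p₁ = 0.831, p₀ = 0.308.
Under exogeneity alone the bounds on PN are max{0,(p₁−p₀)/p₁} ≤ PN ≤ min{1,(1−p₀)/p₁}.
  lower = (p₁ − p₀)/p₁ = 0.523 / 0.831 ≈ 0.6294
  upper = min{1, (1 − p₀)/p₁} = 0.692 / 0.831 ≈ 0.8327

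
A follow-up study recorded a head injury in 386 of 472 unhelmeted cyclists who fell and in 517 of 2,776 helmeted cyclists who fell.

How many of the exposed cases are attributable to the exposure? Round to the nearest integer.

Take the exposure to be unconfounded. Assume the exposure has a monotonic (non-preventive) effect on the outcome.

about 298 cases

p₁ = P(outcome | exposed) = 386/472 = 0.8178
p₀ = P(outcome | unexposed) = 517/2776 = 0.18624
PN = (p₁ − p₀)/p₁ = (0.8178 − 0.18624) / 0.8178 ≈ 0.77227.
Attributable cases ≈ PN × (exposed cases) = 0.77227 × 386 ≈ 298.10.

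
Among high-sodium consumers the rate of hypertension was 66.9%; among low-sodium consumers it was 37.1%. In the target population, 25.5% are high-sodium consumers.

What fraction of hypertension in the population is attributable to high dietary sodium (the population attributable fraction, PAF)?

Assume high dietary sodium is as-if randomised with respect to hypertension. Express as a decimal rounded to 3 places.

p₁ = 0.669, p₀ = 0.371.
Overall risk P(Y=1) = π·p₁ + (1−π)·p₀ = 0.255×0.669 + 0.745×0.371 = 0.44699.
Under exogeneity, PAF = [P(Y=1) − p₀] / P(Y=1).
PAF = (0.44699 − 0.371) / 0.44699 ≈ 0.1700

PAF ≈ 0.170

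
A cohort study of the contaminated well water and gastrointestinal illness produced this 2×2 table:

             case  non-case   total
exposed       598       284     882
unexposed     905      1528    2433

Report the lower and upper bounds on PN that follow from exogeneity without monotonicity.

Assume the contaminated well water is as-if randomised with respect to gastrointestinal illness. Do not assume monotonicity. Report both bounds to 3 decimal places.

0.451 ≤ PN ≤ 0.926

p₁ = P(outcome | exposed) = 598/882 = 0.678
p₀ = P(outcome | unexposed) = 905/2433 = 0.37197
Under exogeneity alone the bounds on PN are max{0,(p₁−p₀)/p₁} ≤ PN ≤ min{1,(1−p₀)/p₁}.
  lower = (p₁ − p₀)/p₁ = 0.30604 / 0.678 ≈ 0.4514
  upper = min{1, (1 − p₀)/p₁} = 0.62803 / 0.678 ≈ 0.9263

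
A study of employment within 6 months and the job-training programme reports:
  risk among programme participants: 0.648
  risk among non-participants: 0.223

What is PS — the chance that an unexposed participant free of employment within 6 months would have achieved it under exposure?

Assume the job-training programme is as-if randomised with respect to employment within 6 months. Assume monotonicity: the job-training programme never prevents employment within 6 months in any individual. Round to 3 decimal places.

Let p₁ = 0.648, p₀ = 0.223.
Under exogeneity and monotonicity, PS = (p₁ − p₀) / (1 − p₀).
PS = (0.648 − 0.223) / (1 − 0.223) = 0.425 / 0.777 ≈ 0.5470

PS ≈ 0.547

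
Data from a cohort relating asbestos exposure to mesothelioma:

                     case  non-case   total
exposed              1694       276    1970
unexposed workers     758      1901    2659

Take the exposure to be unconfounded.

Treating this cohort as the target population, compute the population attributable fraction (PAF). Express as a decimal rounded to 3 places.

PAF ≈ 0.462

p₁ = P(outcome | exposed) = 1694/1970 = 0.8599
p₀ = P(outcome | unexposed) = 758/2659 = 0.28507
Exposure prevalence π = 1970/4629 = 0.42558; overall risk P(Y=1) = 0.5297.
Under exogeneity, PAF = [P(Y=1) − p₀]/P(Y=1).
PAF = (0.5297 − 0.28507) / 0.5297 ≈ 0.4618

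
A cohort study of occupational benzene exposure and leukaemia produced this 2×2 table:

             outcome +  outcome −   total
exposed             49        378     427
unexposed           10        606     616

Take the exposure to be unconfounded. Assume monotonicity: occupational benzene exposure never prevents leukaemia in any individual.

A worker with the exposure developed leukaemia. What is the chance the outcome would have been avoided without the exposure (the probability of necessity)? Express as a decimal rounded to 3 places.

p₁ = P(outcome | exposed) = 49/427 = 0.11475
p₀ = P(outcome | unexposed) = 10/616 = 0.016234
Under exogeneity and monotonicity, PN = (p₁ − p₀)/p₁.
PN = (0.11475 − 0.016234) / 0.11475 ≈ 0.8585

PN ≈ 0.859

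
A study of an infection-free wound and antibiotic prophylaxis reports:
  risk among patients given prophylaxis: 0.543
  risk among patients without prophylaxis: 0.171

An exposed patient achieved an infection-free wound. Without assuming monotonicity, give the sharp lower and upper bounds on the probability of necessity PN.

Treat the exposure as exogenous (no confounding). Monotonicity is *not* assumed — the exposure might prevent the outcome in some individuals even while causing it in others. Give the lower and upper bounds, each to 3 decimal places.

0.685 ≤ PN ≤ 1.000

Let p₁ = 0.543, p₀ = 0.171.
Under exogeneity alone the bounds on PN are max{0,(p₁−p₀)/p₁} ≤ PN ≤ min{1,(1−p₀)/p₁}.
  lower = (p₁ − p₀)/p₁ = 0.372 / 0.543 ≈ 0.6851
  upper = min{1, (1 − p₀)/p₁} = 0.829 / 0.543 ≈ 1.5267 → capped at 1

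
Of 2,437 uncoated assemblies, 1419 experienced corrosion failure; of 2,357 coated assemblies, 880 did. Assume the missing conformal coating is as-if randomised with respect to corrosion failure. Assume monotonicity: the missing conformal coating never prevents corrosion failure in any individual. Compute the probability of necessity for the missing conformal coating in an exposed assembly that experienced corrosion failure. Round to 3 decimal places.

PN ≈ 0.359

p₁ = P(outcome | exposed) = 1419/2437 = 0.58227
p₀ = P(outcome | unexposed) = 880/2357 = 0.37336
Under exogeneity and monotonicity, PN = (p₁ − p₀) / p₁.
PN = (0.58227 − 0.37336) / 0.58227 = 0.20892 / 0.58227 ≈ 0.3588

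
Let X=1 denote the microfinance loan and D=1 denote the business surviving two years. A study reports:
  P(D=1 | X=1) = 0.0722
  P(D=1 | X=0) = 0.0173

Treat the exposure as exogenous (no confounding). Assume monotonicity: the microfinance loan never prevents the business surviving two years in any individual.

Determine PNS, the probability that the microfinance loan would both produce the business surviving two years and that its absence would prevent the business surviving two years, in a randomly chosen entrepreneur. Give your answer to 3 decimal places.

Let p₁ = 0.0722, p₀ = 0.0173.
Under exogeneity and monotonicity, PNS = p₁ − p₀.
PNS = 0.0722 − 0.0173 = 0.0549

PNS ≈ 0.055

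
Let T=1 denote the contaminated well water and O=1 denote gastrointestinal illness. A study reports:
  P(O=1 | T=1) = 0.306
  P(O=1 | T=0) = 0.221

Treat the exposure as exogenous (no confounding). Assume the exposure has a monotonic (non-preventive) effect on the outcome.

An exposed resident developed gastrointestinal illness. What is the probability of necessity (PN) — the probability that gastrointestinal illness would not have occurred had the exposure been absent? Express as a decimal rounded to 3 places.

PN ≈ 0.278

Let p₁ = 0.306, p₀ = 0.221.
Under exogeneity and monotonicity, PN = (p₁ − p₀) / p₁.
PN = (0.306 − 0.221) / 0.306 = 0.085 / 0.306 ≈ 0.2778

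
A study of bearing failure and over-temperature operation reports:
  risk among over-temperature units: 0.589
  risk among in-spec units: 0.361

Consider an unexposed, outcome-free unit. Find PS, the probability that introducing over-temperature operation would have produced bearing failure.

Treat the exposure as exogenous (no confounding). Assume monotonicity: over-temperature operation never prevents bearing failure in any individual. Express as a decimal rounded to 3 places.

PS ≈ 0.357

Let p₁ = 0.589, p₀ = 0.361.
Under exogeneity and monotonicity, PS = (p₁ − p₀) / (1 − p₀).
PS = (0.589 − 0.361) / (1 − 0.361) = 0.228 / 0.639 ≈ 0.3568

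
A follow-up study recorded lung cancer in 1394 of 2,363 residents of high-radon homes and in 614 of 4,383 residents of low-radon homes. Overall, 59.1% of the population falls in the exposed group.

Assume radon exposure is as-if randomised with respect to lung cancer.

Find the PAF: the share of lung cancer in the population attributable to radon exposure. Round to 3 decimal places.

PAF ≈ 0.655

p₁ = P(outcome | exposed) = 1394/2363 = 0.58993
p₀ = P(outcome | unexposed) = 614/4383 = 0.14009
Overall risk P(Y=1) = π·p₁ + (1−π)·p₀ = 0.591×0.58993 + 0.409×0.14009 = 0.40594.
Under exogeneity, PAF = [P(Y=1) − p₀] / P(Y=1).
PAF = (0.40594 − 0.14009) / 0.40594 ≈ 0.6549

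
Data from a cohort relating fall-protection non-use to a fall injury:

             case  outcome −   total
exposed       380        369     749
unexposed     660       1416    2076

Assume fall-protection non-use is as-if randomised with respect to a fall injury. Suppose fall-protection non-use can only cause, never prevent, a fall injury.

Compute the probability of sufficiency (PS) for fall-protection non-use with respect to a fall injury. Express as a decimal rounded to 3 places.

PS ≈ 0.278

p₁ = P(outcome | exposed) = 380/749 = 0.50734
p₀ = P(outcome | unexposed) = 660/2076 = 0.31792
Under exogeneity and monotonicity, PS = (p₁ − p₀)/(1 − p₀).
PS = (0.50734 − 0.31792) / 0.68208 ≈ 0.2777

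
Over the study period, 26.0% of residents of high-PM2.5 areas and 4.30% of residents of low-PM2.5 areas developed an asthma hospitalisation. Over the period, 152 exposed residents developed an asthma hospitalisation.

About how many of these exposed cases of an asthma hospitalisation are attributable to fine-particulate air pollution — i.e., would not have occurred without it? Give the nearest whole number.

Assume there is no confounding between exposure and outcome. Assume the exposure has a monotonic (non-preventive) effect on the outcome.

p₁ = 0.26, p₀ = 0.043.
PN = (p₁ − p₀)/p₁ = (0.26 − 0.043) / 0.26 ≈ 0.83462.
Attributable cases ≈ PN × (exposed cases) = 0.83462 × 152 ≈ 126.86.

about 127 cases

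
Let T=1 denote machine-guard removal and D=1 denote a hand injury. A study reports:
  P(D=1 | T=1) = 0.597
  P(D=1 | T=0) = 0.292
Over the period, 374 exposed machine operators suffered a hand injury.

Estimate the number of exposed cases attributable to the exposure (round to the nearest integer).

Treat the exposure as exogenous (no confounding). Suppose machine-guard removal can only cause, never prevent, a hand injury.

Let p₁ = 0.597, p₀ = 0.292.
PN = (p₁ − p₀)/p₁ = (0.597 − 0.292) / 0.597 ≈ 0.51089.
Attributable cases ≈ PN × (exposed cases) = 0.51089 × 374 ≈ 191.07.

about 191 cases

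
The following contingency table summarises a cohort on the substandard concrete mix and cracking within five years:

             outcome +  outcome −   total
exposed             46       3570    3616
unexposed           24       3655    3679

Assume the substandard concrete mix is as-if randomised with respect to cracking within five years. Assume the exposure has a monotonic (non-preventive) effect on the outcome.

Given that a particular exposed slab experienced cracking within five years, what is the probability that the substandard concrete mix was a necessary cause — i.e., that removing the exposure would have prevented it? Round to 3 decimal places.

p₁ = P(outcome | exposed) = 46/3616 = 0.012721
p₀ = P(outcome | unexposed) = 24/3679 = 0.0065235
Under exogeneity and monotonicity, PN = (p₁ − p₀)/p₁.
PN = (0.012721 − 0.0065235) / 0.012721 ≈ 0.4872

PN ≈ 0.487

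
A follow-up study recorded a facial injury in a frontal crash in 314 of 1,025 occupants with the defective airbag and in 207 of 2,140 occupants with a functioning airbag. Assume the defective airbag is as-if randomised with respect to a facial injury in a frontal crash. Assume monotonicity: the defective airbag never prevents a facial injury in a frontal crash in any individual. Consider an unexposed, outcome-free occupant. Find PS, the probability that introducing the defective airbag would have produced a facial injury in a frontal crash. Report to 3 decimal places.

p₁ = P(outcome | exposed) = 314/1025 = 0.30634
p₀ = P(outcome | unexposed) = 207/2140 = 0.096729
Under exogeneity and monotonicity, PS = (p₁ − p₀) / (1 − p₀).
PS = (0.30634 − 0.096729) / (1 − 0.096729) = 0.20961 / 0.90327 ≈ 0.2321

PS ≈ 0.232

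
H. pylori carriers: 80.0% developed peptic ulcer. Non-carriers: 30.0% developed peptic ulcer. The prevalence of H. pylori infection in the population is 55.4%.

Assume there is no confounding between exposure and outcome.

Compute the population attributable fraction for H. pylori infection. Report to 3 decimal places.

p₁ = 0.8, p₀ = 0.3.
Overall risk P(Y=1) = π·p₁ + (1−π)·p₀ = 0.554×0.8 + 0.446×0.3 = 0.577.
Under exogeneity, PAF = [P(Y=1) − p₀] / P(Y=1).
PAF = (0.577 − 0.3) / 0.577 ≈ 0.4801

PAF ≈ 0.480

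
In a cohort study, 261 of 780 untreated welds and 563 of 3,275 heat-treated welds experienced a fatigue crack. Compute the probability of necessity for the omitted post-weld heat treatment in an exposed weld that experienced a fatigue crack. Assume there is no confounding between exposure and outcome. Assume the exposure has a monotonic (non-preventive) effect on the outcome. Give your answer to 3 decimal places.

PN ≈ 0.486

p₁ = P(outcome | exposed) = 261/780 = 0.33462
p₀ = P(outcome | unexposed) = 563/3275 = 0.17191
Under exogeneity and monotonicity, PN = (p₁ − p₀) / p₁.
PN = (0.33462 − 0.17191) / 0.33462 = 0.16271 / 0.33462 ≈ 0.4863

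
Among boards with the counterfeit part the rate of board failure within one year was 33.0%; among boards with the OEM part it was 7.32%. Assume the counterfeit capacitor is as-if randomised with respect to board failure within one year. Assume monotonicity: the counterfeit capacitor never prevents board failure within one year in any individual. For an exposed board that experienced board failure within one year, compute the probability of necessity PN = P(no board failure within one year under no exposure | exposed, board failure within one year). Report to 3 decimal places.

PN ≈ 0.778

p₁ = 0.33, p₀ = 0.0732.
Under exogeneity and monotonicity, PN = (p₁ − p₀) / p₁.
PN = (0.33 − 0.0732) / 0.33 = 0.2568 / 0.33 ≈ 0.7782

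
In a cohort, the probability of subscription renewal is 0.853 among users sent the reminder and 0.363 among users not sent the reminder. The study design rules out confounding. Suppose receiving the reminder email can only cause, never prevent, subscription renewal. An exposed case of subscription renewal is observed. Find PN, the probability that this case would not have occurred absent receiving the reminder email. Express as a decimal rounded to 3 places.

PN ≈ 0.574

Let p₁ = 0.853, p₀ = 0.363.
Under exogeneity and monotonicity, PN = (p₁ − p₀) / p₁.
PN = (0.853 − 0.363) / 0.853 = 0.49 / 0.853 ≈ 0.5744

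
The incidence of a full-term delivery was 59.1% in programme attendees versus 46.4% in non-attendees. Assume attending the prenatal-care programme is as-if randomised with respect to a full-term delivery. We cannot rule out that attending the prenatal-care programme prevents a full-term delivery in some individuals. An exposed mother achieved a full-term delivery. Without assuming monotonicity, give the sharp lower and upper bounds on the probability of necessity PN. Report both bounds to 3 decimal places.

0.215 ≤ PN ≤ 0.907

p₁ = 0.591, p₀ = 0.464.
Under exogeneity alone the bounds on PN are max{0,(p₁−p₀)/p₁} ≤ PN ≤ min{1,(1−p₀)/p₁}.
  lower = (p₁ − p₀)/p₁ = 0.127 / 0.591 ≈ 0.2149
  upper = min{1, (1 − p₀)/p₁} = 0.536 / 0.591 ≈ 0.9069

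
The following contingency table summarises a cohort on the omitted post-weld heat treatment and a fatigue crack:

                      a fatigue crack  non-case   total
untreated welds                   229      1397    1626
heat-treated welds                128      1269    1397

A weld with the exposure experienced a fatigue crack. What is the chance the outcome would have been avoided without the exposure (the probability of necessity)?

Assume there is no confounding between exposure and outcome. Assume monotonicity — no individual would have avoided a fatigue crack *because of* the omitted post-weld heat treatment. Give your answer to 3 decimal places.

p₁ = P(outcome | exposed) = 229/1626 = 0.14084
p₀ = P(outcome | unexposed) = 128/1397 = 0.091625
Under exogeneity and monotonicity, PN = (p₁ − p₀) / p₁.
PN = (0.14084 − 0.091625) / 0.14084 = 0.049211 / 0.14084 ≈ 0.3494

PN ≈ 0.349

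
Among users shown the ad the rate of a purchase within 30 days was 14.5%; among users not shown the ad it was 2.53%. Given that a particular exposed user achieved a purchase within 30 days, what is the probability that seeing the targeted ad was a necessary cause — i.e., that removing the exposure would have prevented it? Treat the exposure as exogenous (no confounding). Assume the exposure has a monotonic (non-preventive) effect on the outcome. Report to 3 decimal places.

p₁ = 0.145, p₀ = 0.0253.
Under exogeneity and monotonicity, PN = (p₁ − p₀) / p₁.
PN = (0.145 − 0.0253) / 0.145 = 0.1197 / 0.145 ≈ 0.8255

PN ≈ 0.826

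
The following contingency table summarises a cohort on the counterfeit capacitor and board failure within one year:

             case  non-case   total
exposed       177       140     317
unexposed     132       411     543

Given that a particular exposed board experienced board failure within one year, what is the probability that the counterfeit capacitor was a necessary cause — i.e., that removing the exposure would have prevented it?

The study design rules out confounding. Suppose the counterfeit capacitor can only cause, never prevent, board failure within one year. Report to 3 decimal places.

p₁ = P(outcome | exposed) = 177/317 = 0.55836
p₀ = P(outcome | unexposed) = 132/543 = 0.24309
Under exogeneity and monotonicity, PN = (p₁ − p₀)/p₁.
PN = (0.55836 − 0.24309) / 0.55836 ≈ 0.5646

PN ≈ 0.565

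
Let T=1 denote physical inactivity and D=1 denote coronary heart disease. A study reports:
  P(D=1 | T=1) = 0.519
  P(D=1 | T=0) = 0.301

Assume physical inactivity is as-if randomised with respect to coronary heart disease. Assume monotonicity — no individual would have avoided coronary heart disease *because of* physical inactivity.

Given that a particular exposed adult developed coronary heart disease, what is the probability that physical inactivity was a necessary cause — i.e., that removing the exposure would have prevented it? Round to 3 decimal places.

PN ≈ 0.420

Let p₁ = 0.519, p₀ = 0.301.
Under exogeneity and monotonicity, PN = (p₁ − p₀) / p₁.
PN = (0.519 − 0.301) / 0.519 = 0.218 / 0.519 ≈ 0.4200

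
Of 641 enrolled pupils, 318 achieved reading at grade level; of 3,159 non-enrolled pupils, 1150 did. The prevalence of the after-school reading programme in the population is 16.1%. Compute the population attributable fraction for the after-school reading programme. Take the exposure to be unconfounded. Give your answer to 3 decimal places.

PAF ≈ 0.055

p₁ = P(outcome | exposed) = 318/641 = 0.4961
p₀ = P(outcome | unexposed) = 1150/3159 = 0.36404
Overall risk P(Y=1) = π·p₁ + (1−π)·p₀ = 0.161×0.4961 + 0.839×0.36404 = 0.3853.
Under exogeneity, PAF = [P(Y=1) − p₀] / P(Y=1).
PAF = (0.3853 − 0.36404) / 0.3853 ≈ 0.0552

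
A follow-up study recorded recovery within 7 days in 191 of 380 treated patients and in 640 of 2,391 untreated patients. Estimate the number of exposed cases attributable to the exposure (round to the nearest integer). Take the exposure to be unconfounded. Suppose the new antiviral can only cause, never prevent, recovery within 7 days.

about 89 cases

p₁ = P(outcome | exposed) = 191/380 = 0.50263
p₀ = P(outcome | unexposed) = 640/2391 = 0.26767
PN = (p₁ − p₀)/p₁ = (0.50263 − 0.26767) / 0.50263 ≈ 0.46746.
Attributable cases ≈ PN × (exposed cases) = 0.46746 × 191 ≈ 89.29.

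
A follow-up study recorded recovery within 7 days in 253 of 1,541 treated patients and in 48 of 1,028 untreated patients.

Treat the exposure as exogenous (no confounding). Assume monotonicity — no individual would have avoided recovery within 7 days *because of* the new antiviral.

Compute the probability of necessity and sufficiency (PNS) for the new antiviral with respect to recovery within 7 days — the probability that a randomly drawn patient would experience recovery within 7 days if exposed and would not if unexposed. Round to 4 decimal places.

PNS ≈ 0.1175

p₁ = P(outcome | exposed) = 253/1541 = 0.16418
p₀ = P(outcome | unexposed) = 48/1028 = 0.046693
Under exogeneity and monotonicity, PNS = p₁ − p₀.
PNS = 0.16418 − 0.046693 = 0.11749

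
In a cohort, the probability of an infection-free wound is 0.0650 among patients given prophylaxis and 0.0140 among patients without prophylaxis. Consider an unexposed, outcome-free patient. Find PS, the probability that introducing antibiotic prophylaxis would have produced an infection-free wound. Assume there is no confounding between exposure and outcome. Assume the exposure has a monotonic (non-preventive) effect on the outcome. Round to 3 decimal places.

PS ≈ 0.052

Let p₁ = 0.065, p₀ = 0.014.
Under exogeneity and monotonicity, PS = (p₁ − p₀) / (1 − p₀).
PS = (0.065 − 0.014) / (1 − 0.014) = 0.051 / 0.986 ≈ 0.0517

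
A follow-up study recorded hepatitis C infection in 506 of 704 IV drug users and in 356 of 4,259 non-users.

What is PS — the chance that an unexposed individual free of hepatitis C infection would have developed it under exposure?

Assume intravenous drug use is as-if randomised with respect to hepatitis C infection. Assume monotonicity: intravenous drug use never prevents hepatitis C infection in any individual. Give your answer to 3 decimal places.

PS ≈ 0.693

p₁ = P(outcome | exposed) = 506/704 = 0.71875
p₀ = P(outcome | unexposed) = 356/4259 = 0.083588
Under exogeneity and monotonicity, PS = (p₁ − p₀) / (1 − p₀).
PS = (0.71875 − 0.083588) / (1 − 0.083588) = 0.63516 / 0.91641 ≈ 0.6931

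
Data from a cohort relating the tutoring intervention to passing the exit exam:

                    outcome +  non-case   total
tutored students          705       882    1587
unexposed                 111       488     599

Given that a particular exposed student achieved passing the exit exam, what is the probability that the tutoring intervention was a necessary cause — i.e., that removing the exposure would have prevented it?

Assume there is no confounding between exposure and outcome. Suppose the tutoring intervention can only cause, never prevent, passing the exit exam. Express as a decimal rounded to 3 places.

p₁ = P(outcome | exposed) = 705/1587 = 0.44423
p₀ = P(outcome | unexposed) = 111/599 = 0.18531
Under exogeneity and monotonicity, PN = (p₁ − p₀)/p₁.
PN = (0.44423 − 0.18531) / 0.44423 ≈ 0.5829

PN ≈ 0.583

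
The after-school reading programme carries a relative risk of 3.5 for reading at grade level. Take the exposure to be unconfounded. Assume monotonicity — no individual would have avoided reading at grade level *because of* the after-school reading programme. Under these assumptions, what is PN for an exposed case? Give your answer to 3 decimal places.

Under exogeneity and monotonicity, PN = (RR − 1) / RR = 1 − 1/RR.
PN = (3.5 − 1) / 3.5 = 2.5 / 3.5 ≈ 0.7143

PN ≈ 0.714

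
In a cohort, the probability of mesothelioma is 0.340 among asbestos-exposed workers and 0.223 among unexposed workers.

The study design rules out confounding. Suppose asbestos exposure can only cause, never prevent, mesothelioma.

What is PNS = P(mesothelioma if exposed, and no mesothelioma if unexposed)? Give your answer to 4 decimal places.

PNS ≈ 0.1170

Let p₁ = 0.34, p₀ = 0.223.
Under exogeneity and monotonicity, PNS = p₁ − p₀.
PNS = 0.34 − 0.223 = 0.117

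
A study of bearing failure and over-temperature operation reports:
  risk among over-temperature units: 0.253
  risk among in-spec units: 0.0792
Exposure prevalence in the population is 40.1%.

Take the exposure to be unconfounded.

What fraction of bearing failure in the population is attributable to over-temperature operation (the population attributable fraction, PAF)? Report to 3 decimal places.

Let p₁ = 0.253, p₀ = 0.0792.
Overall risk P(Y=1) = π·p₁ + (1−π)·p₀ = 0.401×0.253 + 0.599×0.0792 = 0.14889.
Under exogeneity, PAF = [P(Y=1) − p₀] / P(Y=1).
PAF = (0.14889 − 0.0792) / 0.14889 ≈ 0.4681

PAF ≈ 0.468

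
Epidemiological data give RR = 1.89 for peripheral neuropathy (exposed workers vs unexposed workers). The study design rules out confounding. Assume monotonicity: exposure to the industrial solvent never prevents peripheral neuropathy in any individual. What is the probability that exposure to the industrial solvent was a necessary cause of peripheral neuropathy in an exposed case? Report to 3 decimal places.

Under exogeneity and monotonicity, PN = (RR − 1) / RR = 1 − 1/RR.
PN = (1.89 − 1) / 1.89 = 0.89 / 1.89 ≈ 0.4709

PN ≈ 0.471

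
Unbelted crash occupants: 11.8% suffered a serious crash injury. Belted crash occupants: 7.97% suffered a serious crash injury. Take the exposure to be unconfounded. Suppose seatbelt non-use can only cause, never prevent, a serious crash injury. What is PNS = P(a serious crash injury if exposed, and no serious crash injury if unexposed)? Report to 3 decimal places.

PNS ≈ 0.038

p₁ = 0.118, p₀ = 0.0797.
Under exogeneity and monotonicity, PNS = p₁ − p₀.
PNS = 0.118 − 0.0797 = 0.0383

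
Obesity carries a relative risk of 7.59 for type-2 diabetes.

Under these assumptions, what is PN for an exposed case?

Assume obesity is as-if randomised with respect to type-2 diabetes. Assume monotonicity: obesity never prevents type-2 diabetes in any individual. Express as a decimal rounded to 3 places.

Under exogeneity and monotonicity, PN = (RR − 1) / RR = 1 − 1/RR.
PN = (7.59 − 1) / 7.59 = 6.59 / 7.59 ≈ 0.8682

PN ≈ 0.868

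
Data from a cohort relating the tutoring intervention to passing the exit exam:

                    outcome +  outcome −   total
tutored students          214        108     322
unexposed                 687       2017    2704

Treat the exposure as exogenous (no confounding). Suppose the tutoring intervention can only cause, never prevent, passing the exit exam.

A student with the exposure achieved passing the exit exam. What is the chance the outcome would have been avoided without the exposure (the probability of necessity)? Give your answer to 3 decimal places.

PN ≈ 0.618

p₁ = P(outcome | exposed) = 214/322 = 0.6646
p₀ = P(outcome | unexposed) = 687/2704 = 0.25407
Under exogeneity and monotonicity, PN = (p₁ − p₀) / p₁.
PN = (0.6646 − 0.25407) / 0.6646 = 0.41053 / 0.6646 ≈ 0.6177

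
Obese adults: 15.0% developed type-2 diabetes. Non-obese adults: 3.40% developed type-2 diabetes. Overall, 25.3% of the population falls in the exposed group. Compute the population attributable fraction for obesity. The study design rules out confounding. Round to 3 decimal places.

p₁ = 0.15, p₀ = 0.034.
Overall risk P(Y=1) = π·p₁ + (1−π)·p₀ = 0.253×0.15 + 0.747×0.034 = 0.063348.
Under exogeneity, PAF = [P(Y=1) − p₀] / P(Y=1).
PAF = (0.063348 − 0.034) / 0.063348 ≈ 0.4633

PAF ≈ 0.463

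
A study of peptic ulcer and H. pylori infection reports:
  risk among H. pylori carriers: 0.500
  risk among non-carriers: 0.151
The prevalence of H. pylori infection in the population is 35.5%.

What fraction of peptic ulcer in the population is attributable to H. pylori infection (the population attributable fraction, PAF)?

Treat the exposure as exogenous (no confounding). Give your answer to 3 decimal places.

Let p₁ = 0.5, p₀ = 0.151.
Overall risk P(Y=1) = π·p₁ + (1−π)·p₀ = 0.355×0.5 + 0.645×0.151 = 0.2749.
Under exogeneity, PAF = [P(Y=1) − p₀] / P(Y=1).
PAF = (0.2749 − 0.151) / 0.2749 ≈ 0.4507

PAF ≈ 0.451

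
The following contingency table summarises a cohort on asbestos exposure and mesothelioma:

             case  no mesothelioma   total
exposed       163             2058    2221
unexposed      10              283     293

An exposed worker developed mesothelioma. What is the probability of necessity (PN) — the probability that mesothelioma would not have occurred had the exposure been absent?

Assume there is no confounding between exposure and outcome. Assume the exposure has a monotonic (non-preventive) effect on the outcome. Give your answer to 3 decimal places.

PN ≈ 0.535

p₁ = P(outcome | exposed) = 163/2221 = 0.07339
p₀ = P(outcome | unexposed) = 10/293 = 0.03413
Under exogeneity and monotonicity, PN = (p₁ − p₀) / p₁.
PN = (0.07339 − 0.03413) / 0.07339 = 0.039261 / 0.07339 ≈ 0.5350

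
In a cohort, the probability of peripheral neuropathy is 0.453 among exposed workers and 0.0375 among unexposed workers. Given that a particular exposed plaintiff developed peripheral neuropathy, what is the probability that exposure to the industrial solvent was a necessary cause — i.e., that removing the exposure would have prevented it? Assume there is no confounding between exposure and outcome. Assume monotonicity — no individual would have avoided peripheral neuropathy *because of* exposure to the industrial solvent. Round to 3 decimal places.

Let p₁ = 0.453, p₀ = 0.0375.
Under exogeneity and monotonicity, PN = (p₁ − p₀) / p₁.
PN = (0.453 − 0.0375) / 0.453 = 0.4155 / 0.453 ≈ 0.9172

PN ≈ 0.917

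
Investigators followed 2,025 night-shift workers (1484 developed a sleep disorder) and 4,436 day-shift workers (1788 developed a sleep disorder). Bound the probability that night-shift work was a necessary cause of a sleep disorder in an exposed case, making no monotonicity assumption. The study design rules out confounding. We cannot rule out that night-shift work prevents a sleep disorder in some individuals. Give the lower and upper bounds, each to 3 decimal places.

p₁ = P(outcome | exposed) = 1484/2025 = 0.73284
p₀ = P(outcome | unexposed) = 1788/4436 = 0.40307
Under exogeneity alone the bounds on PN are max{0,(p₁−p₀)/p₁} ≤ PN ≤ min{1,(1−p₀)/p₁}.
  lower = (p₁ − p₀)/p₁ = 0.32977 / 0.73284 ≈ 0.4500
  upper = min{1, (1 − p₀)/p₁} = 0.59693 / 0.73284 ≈ 0.8145

0.450 ≤ PN ≤ 0.815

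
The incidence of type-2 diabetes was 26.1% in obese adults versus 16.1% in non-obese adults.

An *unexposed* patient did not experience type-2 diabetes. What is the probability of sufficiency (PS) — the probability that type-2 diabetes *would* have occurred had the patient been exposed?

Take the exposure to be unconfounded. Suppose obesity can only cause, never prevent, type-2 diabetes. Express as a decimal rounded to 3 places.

p₁ = 0.261, p₀ = 0.161.
Under exogeneity and monotonicity, PS = (p₁ − p₀) / (1 − p₀).
PS = (0.261 − 0.161) / (1 − 0.161) = 0.1 / 0.839 ≈ 0.1192

PS ≈ 0.119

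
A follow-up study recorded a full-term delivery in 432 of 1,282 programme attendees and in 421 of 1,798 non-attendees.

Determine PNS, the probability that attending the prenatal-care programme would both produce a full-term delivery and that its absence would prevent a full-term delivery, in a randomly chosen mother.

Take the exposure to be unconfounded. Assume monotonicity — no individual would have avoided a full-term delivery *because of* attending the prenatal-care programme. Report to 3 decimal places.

PNS ≈ 0.103

p₁ = P(outcome | exposed) = 432/1282 = 0.33697
p₀ = P(outcome | unexposed) = 421/1798 = 0.23415
Under exogeneity and monotonicity, PNS = p₁ − p₀.
PNS = 0.33697 − 0.23415 = 0.10282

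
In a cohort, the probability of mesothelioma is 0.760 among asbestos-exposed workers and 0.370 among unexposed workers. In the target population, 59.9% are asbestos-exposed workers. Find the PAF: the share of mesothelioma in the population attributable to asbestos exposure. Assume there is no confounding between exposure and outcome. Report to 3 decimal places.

PAF ≈ 0.387

Let p₁ = 0.76, p₀ = 0.37.
Overall risk P(Y=1) = π·p₁ + (1−π)·p₀ = 0.599×0.76 + 0.401×0.37 = 0.60361.
Under exogeneity, PAF = [P(Y=1) − p₀] / P(Y=1).
PAF = (0.60361 − 0.37) / 0.60361 ≈ 0.3870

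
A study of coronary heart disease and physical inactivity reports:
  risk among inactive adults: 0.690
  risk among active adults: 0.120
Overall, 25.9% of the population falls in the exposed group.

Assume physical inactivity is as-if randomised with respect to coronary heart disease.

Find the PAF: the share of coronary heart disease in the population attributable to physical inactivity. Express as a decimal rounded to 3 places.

PAF ≈ 0.552

Let p₁ = 0.69, p₀ = 0.12.
Overall risk P(Y=1) = π·p₁ + (1−π)·p₀ = 0.259×0.69 + 0.741×0.12 = 0.26763.
Under exogeneity, PAF = [P(Y=1) − p₀] / P(Y=1).
PAF = (0.26763 − 0.12) / 0.26763 ≈ 0.5516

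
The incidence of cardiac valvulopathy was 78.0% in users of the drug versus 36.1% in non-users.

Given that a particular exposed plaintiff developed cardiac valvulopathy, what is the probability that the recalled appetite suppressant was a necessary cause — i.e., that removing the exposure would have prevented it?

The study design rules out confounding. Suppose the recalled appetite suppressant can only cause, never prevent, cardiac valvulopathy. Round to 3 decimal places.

p₁ = 0.78, p₀ = 0.361.
Under exogeneity and monotonicity, PN = (p₁ − p₀) / p₁.
PN = (0.78 − 0.361) / 0.78 = 0.419 / 0.78 ≈ 0.5372

PN ≈ 0.537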